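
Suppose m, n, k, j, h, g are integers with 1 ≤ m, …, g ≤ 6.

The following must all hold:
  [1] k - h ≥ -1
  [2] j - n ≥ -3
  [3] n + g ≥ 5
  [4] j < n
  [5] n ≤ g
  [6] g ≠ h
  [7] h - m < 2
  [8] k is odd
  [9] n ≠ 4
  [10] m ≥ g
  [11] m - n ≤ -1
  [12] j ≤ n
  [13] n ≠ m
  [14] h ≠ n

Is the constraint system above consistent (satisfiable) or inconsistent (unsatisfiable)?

Constraints 5, 10, and 11 give g ≤ m, m < n, n ≤ g. Chaining: g ≤ m < n ≤ g, which forces g < g — impossible.

Unsatisfiable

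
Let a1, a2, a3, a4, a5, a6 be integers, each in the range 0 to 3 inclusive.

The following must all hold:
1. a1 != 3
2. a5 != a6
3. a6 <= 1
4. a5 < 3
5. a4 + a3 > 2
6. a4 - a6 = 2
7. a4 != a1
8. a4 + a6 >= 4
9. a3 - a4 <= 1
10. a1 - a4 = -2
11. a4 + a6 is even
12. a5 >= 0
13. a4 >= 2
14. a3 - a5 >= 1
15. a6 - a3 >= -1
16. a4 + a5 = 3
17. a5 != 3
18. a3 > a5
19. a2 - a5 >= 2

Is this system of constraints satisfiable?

Try a1 = 1, a2 = 2, a3 = 1, a4 = 3, a5 = 0, a6 = 1.
Check constraint 5: a4 + a3 = 4; constraint 6: a4 - a6 = 2. The remaining constraints are straightforward to verify.

Satisfiable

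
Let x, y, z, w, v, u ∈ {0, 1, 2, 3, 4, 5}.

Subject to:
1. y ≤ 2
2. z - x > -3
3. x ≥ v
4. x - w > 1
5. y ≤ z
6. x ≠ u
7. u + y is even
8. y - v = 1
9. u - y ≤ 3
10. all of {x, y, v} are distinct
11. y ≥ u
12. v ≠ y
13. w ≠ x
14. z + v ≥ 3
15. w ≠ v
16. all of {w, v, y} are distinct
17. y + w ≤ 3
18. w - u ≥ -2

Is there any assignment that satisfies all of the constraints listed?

Setting (x, y, z, w, v, u) = (5, 1, 4, 2, 0, 1) satisfies everything: constraint 2: z - x = -1; constraint 4: x - w = 3, and the others follow.

Satisfiable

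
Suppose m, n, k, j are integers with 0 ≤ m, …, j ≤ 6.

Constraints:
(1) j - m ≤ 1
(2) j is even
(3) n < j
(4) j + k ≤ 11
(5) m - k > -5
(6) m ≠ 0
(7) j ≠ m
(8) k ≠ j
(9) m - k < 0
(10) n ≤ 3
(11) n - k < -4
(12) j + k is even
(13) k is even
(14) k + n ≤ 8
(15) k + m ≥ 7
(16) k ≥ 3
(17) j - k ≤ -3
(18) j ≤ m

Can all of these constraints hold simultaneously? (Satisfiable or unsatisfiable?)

Setting (m, n, k, j) = (3, 1, 6, 2) satisfies everything: constraint 1: j - m = -1; constraint 4: j + k = 8; constraint 5: m - k = -3, and the others follow.

Satisfiable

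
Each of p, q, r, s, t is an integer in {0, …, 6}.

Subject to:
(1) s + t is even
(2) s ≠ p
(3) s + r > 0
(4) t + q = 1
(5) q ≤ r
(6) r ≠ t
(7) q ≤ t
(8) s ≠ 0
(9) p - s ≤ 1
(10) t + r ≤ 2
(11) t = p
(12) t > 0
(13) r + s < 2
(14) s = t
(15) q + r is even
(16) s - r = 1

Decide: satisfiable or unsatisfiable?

From constraints 11 and 14, s = t = p, so s = p. But constraint 2 says s ≠ p. Contradiction.

Unsatisfiable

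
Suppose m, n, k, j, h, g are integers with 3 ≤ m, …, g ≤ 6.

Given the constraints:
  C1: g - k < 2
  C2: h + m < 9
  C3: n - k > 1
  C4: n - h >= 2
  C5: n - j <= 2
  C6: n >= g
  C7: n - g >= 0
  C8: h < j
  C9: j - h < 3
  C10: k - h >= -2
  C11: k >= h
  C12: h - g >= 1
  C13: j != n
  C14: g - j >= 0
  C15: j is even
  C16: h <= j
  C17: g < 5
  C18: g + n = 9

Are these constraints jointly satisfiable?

Constraints 4, 5, 12, and 14 give g − j ≥ 0, j − n ≥ -2, n − h ≥ 2, h − g ≥ 1.
Adding all 4 inequalities: the left sides telescope to 0, and the right sides sum to 0 + (-2) + 2 + 1 = 1. So 0 ≥ 1, which is false.

Unsatisfiable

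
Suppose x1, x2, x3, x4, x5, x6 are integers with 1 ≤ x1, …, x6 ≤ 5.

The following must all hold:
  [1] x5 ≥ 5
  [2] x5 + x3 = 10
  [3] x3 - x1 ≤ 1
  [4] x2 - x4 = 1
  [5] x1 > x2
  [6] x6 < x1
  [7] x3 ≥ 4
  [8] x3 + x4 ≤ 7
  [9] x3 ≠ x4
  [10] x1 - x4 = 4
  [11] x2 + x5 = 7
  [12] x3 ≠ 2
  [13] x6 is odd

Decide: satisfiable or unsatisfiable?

The assignment x1 = 5, x2 = 2, x3 = 5, x4 = 1, x5 = 5, x6 = 3 works:
  constraint 2 holds since x5 + x3 = 10.
  constraint 3 holds since x3 - x1 = 0.
The rest check out directly.

Satisfiable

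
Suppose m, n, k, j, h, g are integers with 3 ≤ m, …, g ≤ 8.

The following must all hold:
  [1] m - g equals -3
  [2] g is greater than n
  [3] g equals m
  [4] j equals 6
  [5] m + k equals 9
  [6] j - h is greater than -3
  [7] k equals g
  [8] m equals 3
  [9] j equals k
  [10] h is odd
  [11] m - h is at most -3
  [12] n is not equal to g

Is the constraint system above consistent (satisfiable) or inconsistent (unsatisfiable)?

Constraint 4 fixes j = 6 and constraint 8 fixes m = 3. Constraints 3, 7, and 9 give j = k = g = m, so j = m. But 6 ≠ 3 — contradiction.

Unsatisfiable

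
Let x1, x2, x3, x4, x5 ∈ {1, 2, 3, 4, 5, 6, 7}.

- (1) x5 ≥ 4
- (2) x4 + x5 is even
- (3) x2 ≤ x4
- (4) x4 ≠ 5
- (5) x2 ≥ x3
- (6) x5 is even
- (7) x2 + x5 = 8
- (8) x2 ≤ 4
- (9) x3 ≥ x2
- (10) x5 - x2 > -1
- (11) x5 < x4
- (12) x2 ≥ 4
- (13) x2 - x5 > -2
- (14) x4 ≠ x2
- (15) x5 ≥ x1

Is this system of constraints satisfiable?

The assignment x1 = 1, x2 = 4, x3 = 4, x4 = 6, x5 = 4 works:
  constraint 7 holds since x2 + x5 = 8.
  constraint 10 holds since x5 - x2 = 0.
The rest check out directly.

Satisfiable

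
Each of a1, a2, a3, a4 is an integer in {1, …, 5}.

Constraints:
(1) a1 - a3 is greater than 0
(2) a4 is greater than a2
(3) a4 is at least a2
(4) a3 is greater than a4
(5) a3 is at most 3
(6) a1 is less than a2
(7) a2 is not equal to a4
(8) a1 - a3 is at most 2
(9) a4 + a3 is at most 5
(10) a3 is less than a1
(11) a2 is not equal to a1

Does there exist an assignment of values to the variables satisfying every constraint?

Constraints 1, 2, 4, and 6 give a1 < a2, a2 < a4, a4 < a3, a3 < a1. Chaining: a1 < a2 < a4 < a3 < a1, which forces a1 < a1 — impossible.

Unsatisfiable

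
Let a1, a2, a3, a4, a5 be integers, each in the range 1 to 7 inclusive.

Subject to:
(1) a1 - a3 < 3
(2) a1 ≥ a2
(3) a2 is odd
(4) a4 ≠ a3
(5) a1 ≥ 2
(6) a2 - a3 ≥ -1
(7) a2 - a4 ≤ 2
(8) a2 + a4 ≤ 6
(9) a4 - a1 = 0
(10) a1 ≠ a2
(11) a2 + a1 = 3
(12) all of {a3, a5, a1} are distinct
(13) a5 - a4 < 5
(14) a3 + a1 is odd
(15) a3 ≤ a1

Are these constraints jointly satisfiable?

Satisfiable

Try a1 = 2, a2 = 1, a3 = 1, a4 = 2, a5 = 4.
Check constraint 1: a1 - a3 = 1; constraint 6: a2 - a3 = 0. The remaining constraints are straightforward to verify.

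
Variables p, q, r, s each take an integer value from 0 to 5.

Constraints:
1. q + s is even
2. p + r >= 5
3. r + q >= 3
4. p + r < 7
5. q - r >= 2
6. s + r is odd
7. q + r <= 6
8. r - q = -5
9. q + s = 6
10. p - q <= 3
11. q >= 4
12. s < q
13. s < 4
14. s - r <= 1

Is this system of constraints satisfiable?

One satisfying assignment is p = 5, q = 5, r = 0, s = 1.
For the less obvious constraints — constraint 2: p + r = 5; constraint 3: r + q = 5; constraint 4: p + r = 5 — and the others hold by inspection.

Satisfiable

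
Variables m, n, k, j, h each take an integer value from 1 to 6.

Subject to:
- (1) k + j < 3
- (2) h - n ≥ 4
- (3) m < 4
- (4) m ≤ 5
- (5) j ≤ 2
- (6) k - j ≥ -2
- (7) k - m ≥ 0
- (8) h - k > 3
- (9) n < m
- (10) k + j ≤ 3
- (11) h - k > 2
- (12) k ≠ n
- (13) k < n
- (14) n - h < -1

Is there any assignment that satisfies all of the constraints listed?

Constraints 7, 9, and 13 give n < m, m ≤ k, k < n. Chaining: n < m ≤ k < n, which forces n < n — impossible.

Unsatisfiable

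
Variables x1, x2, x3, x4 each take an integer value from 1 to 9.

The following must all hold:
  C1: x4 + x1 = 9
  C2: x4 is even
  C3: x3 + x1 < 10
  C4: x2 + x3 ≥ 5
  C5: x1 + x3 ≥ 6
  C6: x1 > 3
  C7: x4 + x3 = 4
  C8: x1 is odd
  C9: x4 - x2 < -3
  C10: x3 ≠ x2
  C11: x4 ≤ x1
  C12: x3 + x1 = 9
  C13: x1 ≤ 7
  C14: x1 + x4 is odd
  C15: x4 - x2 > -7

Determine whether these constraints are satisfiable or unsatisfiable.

One satisfying assignment is x1 = 7, x2 = 6, x3 = 2, x4 = 2.
For the less obvious constraints — constraint 1: x4 + x1 = 9; constraint 3: x3 + x1 = 9 — and the others hold by inspection.

Satisfiable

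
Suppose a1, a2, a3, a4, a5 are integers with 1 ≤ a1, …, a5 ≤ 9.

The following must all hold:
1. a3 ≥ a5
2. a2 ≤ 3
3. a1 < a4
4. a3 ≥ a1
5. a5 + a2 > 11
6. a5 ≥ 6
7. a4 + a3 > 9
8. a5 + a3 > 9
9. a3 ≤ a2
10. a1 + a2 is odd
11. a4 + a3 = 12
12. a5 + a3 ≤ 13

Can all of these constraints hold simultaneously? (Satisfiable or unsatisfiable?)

Unsatisfiable

From constraints 1 and 6: a3 ≥ a5 and a5 ≥ 6, so a3 ≥ 6. From constraints 2 and 9: a3 ≤ a2 and a2 ≤ 3, so a3 ≤ 3. But 3 < 6, so no value of a3 works.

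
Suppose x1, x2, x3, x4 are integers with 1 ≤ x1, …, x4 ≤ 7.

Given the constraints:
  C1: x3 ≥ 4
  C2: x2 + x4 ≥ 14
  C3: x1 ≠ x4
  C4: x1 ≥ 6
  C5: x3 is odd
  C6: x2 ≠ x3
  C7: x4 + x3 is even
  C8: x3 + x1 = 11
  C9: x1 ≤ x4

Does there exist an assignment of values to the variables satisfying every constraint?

Try x1 = 6, x2 = 7, x3 = 5, x4 = 7.
Check constraint 2: x2 + x4 = 14; constraint 8: x3 + x1 = 11. The remaining constraints are straightforward to verify.

Satisfiable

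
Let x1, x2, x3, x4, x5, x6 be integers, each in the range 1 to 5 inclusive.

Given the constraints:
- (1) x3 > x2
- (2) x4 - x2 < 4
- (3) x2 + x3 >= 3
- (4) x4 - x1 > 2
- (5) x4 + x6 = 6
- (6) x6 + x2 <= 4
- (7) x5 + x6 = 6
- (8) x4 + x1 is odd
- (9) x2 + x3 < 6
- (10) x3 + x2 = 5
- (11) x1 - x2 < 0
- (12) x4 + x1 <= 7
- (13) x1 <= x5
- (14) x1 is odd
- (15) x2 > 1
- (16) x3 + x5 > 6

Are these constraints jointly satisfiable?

Satisfiable

The assignment x1 = 1, x2 = 2, x3 = 3, x4 = 4, x5 = 4, x6 = 2 works:
  constraint 2 holds since x4 - x2 = 2.
  constraint 3 holds since x2 + x3 = 5.
  constraint 4 holds since x4 - x1 = 3.
The rest check out directly.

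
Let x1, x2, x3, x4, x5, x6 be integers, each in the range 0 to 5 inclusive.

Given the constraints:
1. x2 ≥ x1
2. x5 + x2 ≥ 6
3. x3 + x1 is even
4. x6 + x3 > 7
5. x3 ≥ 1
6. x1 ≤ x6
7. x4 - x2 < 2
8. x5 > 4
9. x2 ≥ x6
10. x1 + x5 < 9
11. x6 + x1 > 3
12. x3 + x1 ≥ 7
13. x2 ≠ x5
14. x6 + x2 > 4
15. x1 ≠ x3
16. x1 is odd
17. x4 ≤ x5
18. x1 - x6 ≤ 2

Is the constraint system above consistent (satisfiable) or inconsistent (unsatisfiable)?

Satisfiable

One satisfying assignment is x1 = 3, x2 = 4, x3 = 5, x4 = 5, x5 = 5, x6 = 3.
For the less obvious constraints — constraint 2: x5 + x2 = 9; constraint 4: x6 + x3 = 8; constraint 7: x4 - x2 = 1 — and the others hold by inspection.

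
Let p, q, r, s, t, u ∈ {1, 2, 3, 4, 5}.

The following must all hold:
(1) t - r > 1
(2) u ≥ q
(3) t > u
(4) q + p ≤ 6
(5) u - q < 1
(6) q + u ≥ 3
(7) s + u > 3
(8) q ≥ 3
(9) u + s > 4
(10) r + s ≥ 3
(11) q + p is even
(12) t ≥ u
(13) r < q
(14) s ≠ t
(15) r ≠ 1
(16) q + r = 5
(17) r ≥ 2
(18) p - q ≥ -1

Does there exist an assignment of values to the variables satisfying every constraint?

Satisfiable

Try p = 3, q = 3, r = 2, s = 3, t = 4, u = 3.
Check constraint 1: t - r = 2; constraint 4: q + p = 6; constraint 5: u - q = 0. The remaining constraints are straightforward to verify.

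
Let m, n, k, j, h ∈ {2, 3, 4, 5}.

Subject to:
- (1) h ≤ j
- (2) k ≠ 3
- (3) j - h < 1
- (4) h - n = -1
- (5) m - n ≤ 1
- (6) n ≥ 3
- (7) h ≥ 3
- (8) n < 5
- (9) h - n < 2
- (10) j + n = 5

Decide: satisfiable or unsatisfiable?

From constraints 1 and 7: j ≥ h ≥ 3. From constraint 6: n ≥ 3. Hence j + n ≥ 6. But constraint 10 requires j + n = 5, and 5 < 6. Contradiction.

Unsatisfiable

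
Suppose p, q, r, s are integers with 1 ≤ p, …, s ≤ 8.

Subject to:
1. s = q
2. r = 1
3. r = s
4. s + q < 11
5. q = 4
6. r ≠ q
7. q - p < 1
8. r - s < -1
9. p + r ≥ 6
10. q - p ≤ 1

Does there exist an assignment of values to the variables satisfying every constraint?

Unsatisfiable

Constraint 2 fixes r = 1 and constraint 5 fixes q = 4. Constraints 1 and 3 give r = s = q, so r = q. But 1 ≠ 4 — contradiction.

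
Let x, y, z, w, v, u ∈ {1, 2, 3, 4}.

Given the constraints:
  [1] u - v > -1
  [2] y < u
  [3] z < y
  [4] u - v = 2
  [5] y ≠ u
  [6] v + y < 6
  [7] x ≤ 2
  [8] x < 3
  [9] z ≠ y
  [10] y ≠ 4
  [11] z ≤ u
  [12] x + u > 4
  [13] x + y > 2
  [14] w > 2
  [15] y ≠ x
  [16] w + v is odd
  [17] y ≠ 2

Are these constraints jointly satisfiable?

Try x = 1, y = 3, z = 1, w = 3, v = 2, u = 4.
Check constraint 1: u - v = 2; constraint 4: u - v = 2; constraint 6: v + y = 5. The remaining constraints are straightforward to verify.

Satisfiable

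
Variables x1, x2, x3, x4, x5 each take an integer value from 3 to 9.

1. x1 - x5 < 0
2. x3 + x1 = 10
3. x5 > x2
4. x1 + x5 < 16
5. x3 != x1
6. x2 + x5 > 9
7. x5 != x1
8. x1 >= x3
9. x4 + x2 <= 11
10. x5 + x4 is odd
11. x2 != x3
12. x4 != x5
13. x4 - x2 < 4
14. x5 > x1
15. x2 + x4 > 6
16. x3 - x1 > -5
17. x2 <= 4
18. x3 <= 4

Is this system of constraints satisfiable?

Try x1 = 6, x2 = 3, x3 = 4, x4 = 6, x5 = 9.
Check constraint 1: x1 - x5 = -3; constraint 2: x3 + x1 = 10. The remaining constraints are straightforward to verify.

Satisfiable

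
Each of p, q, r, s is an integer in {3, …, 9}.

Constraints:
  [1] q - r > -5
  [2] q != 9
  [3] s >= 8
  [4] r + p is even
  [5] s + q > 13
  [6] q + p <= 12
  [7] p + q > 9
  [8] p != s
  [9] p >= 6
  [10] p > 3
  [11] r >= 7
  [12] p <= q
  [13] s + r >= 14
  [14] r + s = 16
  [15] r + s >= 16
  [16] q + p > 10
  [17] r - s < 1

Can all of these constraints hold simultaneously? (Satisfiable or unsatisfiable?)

Satisfiable

The assignment p = 6, q = 6, r = 8, s = 8 works:
  constraint 1 holds since q - r = -2.
  constraint 5 holds since s + q = 14.
The rest check out directly.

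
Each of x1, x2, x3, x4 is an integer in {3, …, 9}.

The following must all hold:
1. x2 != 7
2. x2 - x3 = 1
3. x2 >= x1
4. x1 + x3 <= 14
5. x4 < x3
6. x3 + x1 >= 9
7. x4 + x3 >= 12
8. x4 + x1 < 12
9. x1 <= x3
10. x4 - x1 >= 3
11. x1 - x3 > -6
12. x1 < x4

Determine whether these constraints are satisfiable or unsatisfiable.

Satisfiable

Try x1 = 3, x2 = 9, x3 = 8, x4 = 7.
Check constraint 2: x2 - x3 = 1; constraint 4: x1 + x3 = 11. The remaining constraints are straightforward to verify.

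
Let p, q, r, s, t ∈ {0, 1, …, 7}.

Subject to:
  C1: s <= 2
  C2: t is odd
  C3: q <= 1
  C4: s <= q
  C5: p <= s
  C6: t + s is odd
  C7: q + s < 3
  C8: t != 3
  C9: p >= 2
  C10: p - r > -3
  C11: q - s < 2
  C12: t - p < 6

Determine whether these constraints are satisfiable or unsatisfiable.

From constraints 5 and 9: s ≥ p and p ≥ 2, so s ≥ 2. From constraints 3 and 4: s ≤ q and q ≤ 1, so s ≤ 1. But 1 < 2, so no value of s works.

Unsatisfiable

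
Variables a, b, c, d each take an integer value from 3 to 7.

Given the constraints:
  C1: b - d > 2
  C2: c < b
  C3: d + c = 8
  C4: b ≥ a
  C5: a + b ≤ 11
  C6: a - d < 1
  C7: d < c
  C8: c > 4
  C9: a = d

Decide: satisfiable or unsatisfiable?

Take a = 3, b = 7, c = 5, d = 3. Then constraint 1: b - d = 4; constraint 3: d + c = 8, and every other listed constraint is also met.

Satisfiable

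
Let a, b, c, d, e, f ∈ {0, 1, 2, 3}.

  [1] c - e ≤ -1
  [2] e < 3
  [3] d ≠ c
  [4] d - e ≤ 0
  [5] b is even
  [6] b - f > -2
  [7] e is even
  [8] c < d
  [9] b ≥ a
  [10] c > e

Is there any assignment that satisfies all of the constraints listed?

Constraints 4, 8, and 10 give e < c, c < d, d ≤ e. Chaining: e < c < d ≤ e, which forces e < e — impossible.

Unsatisfiable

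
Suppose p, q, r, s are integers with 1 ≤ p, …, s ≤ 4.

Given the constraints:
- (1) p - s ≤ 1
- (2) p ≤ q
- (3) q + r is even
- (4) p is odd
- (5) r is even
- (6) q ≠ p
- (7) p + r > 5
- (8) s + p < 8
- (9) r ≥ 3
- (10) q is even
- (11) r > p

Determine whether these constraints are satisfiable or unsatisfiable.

Satisfiable

Try p = 3, q = 4, r = 4, s = 4.
Check constraint 1: p - s = -1; constraint 7: p + r = 7. The remaining constraints are straightforward to verify.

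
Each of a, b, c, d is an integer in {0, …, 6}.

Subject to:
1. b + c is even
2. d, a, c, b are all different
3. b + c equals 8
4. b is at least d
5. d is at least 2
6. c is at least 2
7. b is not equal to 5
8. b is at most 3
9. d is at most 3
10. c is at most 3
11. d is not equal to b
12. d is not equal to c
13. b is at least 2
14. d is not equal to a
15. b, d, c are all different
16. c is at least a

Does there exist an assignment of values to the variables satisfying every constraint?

Unsatisfiable

Constraints 5, 6, 8, 9, 10, and 13 confine each of b, d, c to the 2 values {2, 3}.
Constraint 15 requires all 3 of them to be distinct, but only 2 values are available — impossible by the pigeonhole principle.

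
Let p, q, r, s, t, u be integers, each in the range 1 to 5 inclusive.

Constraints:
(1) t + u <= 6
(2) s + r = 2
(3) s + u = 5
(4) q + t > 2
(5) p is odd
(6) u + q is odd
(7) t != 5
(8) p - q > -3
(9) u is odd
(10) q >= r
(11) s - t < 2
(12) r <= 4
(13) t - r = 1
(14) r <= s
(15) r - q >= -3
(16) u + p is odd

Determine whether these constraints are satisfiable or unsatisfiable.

Unsatisfiable

Constraint 9 makes u odd and constraint 5 makes p odd, so u + p must be even. Constraint 16 says u + p is odd — contradiction.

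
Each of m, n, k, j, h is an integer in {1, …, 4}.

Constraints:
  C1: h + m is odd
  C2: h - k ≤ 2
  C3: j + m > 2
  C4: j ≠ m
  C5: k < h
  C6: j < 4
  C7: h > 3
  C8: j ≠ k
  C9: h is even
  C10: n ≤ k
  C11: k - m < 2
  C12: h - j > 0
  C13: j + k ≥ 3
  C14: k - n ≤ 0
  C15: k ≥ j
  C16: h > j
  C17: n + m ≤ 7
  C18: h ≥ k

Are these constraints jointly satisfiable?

Satisfiable

The assignment m = 3, n = 3, k = 3, j = 1, h = 4 works:
  constraint 2 holds since h - k = 1.
  constraint 3 holds since j + m = 4.
The rest check out directly.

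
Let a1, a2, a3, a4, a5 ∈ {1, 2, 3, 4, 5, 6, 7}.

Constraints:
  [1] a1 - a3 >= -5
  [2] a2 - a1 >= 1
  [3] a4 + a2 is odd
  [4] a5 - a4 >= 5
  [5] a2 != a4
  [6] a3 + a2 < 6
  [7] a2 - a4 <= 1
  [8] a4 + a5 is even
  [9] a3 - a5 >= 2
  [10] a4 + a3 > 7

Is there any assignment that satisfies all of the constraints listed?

Unsatisfiable

Constraints 1, 2, 4, 7, and 9 give a1 − a3 ≥ -5, a3 − a5 ≥ 2, a5 − a4 ≥ 5, a4 − a2 ≥ -1, a2 − a1 ≥ 1.
Adding all 5 inequalities: the left sides telescope to 0, and the right sides sum to (-5) + 2 + 5 + (-1) + 1 = 2. So 0 ≥ 2, which is false.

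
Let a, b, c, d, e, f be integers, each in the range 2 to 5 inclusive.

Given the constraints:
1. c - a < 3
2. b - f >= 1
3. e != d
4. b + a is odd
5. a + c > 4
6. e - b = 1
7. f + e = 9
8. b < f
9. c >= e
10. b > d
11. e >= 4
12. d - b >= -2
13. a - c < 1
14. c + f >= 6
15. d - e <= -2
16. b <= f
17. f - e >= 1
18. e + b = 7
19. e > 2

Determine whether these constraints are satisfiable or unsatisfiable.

Constraints 2, 12, 15, and 17 give d − b ≥ -2, b − f ≥ 1, f − e ≥ 1, e − d ≥ 2.
Adding all 4 inequalities: the left sides telescope to 0, and the right sides sum to (-2) + 1 + 1 + 2 = 2. So 0 ≥ 2, which is false.

Unsatisfiable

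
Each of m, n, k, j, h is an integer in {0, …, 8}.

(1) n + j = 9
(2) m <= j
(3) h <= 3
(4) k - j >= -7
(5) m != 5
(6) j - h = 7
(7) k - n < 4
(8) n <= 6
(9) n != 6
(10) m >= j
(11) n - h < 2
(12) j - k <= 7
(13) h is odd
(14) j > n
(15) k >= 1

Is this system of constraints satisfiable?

Satisfiable

One satisfying assignment is m = 8, n = 1, k = 4, j = 8, h = 1.
For the less obvious constraints — constraint 1: n + j = 9; constraint 4: k - j = -4 — and the others hold by inspection.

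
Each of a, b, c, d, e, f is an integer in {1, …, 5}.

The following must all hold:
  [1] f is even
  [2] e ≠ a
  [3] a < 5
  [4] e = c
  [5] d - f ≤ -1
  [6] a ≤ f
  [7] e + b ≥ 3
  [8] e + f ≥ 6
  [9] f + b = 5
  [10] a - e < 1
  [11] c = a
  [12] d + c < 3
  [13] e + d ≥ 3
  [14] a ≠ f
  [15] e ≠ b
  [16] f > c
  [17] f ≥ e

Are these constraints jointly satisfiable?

Unsatisfiable

From constraints 4 and 11, e = c = a, so e = a. But constraint 2 says e ≠ a. Contradiction.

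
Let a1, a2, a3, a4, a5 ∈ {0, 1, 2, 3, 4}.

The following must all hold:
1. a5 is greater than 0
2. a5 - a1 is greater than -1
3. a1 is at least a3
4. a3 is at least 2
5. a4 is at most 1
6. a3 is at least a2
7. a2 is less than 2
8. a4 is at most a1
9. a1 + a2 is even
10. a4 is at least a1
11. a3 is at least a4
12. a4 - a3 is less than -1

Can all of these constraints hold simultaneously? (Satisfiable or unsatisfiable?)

From constraints 3 and 4: a1 ≥ a3 and a3 ≥ 2, so a1 ≥ 2. From constraints 5 and 10: a1 ≤ a4 and a4 ≤ 1, so a1 ≤ 1. But 1 < 2, so no value of a1 works.

Unsatisfiable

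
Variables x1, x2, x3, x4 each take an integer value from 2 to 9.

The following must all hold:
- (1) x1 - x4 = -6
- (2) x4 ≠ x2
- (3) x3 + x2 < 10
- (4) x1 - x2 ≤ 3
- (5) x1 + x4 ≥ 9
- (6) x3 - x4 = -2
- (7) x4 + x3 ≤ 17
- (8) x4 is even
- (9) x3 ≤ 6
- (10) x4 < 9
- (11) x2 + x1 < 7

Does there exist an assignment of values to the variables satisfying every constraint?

Try x1 = 2, x2 = 2, x3 = 6, x4 = 8.
Check constraint 1: x1 - x4 = -6; constraint 3: x3 + x2 = 8. The remaining constraints are straightforward to verify.

Satisfiable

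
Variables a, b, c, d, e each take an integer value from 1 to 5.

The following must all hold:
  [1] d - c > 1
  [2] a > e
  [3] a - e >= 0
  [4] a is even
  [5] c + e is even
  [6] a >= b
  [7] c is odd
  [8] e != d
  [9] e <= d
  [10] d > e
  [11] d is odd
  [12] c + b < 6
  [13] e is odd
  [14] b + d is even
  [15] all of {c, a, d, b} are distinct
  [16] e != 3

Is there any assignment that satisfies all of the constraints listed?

Satisfiable

Setting (a, b, c, d, e) = (2, 1, 3, 5, 1) satisfies everything: constraint 1: d - c = 2; constraint 3: a - e = 1, and the others follow.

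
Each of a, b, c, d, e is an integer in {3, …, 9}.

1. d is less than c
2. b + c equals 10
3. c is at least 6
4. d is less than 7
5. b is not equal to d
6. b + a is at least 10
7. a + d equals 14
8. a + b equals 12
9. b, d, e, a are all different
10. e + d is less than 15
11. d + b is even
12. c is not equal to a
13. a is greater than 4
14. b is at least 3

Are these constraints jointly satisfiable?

Satisfiable

The assignment a = 9, b = 3, c = 7, d = 5, e = 7 works:
  constraint 2 holds since b + c = 10.
  constraint 6 holds since b + a = 12.
  constraint 7 holds since a + d = 14.
The rest check out directly.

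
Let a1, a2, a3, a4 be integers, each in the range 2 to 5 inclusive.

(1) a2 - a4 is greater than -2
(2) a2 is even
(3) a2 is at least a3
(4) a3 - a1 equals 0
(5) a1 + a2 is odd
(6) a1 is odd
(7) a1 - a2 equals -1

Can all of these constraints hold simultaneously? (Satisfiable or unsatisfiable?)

Satisfiable

One satisfying assignment is a1 = 3, a2 = 4, a3 = 3, a4 = 3.
For the less obvious constraints — constraint 1: a2 - a4 = 1; constraint 4: a3 - a1 = 0 — and the others hold by inspection.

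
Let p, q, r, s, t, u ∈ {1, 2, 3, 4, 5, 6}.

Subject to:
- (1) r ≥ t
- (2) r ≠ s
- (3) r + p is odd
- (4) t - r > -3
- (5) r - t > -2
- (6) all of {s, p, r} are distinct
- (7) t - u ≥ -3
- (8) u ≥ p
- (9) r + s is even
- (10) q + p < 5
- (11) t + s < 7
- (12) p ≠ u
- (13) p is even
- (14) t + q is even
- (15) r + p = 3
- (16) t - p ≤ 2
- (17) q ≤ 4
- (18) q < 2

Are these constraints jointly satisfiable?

Take p = 2, q = 1, r = 1, s = 3, t = 1, u = 4. Then constraint 4: t - r = 0; constraint 5: r - t = 0, and every other listed constraint is also met.

Satisfiable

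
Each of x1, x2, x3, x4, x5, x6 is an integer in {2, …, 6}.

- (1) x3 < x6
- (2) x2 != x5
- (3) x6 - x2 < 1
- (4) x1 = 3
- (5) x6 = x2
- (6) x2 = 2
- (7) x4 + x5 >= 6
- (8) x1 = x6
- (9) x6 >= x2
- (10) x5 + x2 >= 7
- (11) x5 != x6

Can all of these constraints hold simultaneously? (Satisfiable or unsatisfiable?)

Unsatisfiable

Constraint 4 fixes x1 = 3 and constraint 6 fixes x2 = 2. Constraints 5 and 8 give x1 = x6 = x2, so x1 = x2. But 3 ≠ 2 — contradiction.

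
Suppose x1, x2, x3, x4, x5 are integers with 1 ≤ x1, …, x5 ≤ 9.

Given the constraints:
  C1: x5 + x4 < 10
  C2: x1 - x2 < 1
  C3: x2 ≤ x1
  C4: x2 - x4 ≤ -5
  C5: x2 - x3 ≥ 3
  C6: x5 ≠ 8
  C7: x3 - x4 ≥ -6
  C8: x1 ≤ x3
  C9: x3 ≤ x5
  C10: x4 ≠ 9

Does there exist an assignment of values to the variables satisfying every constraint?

Unsatisfiable

Constraints 4, 5, and 7 give x3 − x4 ≥ -6, x4 − x2 ≥ 5, x2 − x3 ≥ 3.
Adding all 3 inequalities: the left sides telescope to 0, and the right sides sum to (-6) + 5 + 3 = 2. So 0 ≥ 2, which is false.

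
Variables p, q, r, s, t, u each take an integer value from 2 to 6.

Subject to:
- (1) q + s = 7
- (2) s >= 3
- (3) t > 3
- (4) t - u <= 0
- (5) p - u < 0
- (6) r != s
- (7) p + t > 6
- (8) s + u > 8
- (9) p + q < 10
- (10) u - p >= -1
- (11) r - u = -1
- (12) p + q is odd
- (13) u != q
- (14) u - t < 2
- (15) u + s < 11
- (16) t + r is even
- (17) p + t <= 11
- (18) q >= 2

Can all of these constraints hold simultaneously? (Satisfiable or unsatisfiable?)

Setting (p, q, r, s, t, u) = (4, 3, 5, 4, 5, 6) satisfies everything: constraint 1: q + s = 7; constraint 4: t - u = -1, and the others follow.

Satisfiable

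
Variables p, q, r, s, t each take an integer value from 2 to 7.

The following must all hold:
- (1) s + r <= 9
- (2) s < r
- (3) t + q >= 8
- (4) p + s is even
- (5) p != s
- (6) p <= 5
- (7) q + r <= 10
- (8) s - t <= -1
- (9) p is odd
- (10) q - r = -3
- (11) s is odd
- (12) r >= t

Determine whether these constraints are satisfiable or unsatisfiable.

The assignment p = 5, q = 3, r = 6, s = 3, t = 6 works:
  constraint 1 holds since s + r = 9.
  constraint 3 holds since t + q = 9.
  constraint 7 holds since q + r = 9.
The rest check out directly.

Satisfiable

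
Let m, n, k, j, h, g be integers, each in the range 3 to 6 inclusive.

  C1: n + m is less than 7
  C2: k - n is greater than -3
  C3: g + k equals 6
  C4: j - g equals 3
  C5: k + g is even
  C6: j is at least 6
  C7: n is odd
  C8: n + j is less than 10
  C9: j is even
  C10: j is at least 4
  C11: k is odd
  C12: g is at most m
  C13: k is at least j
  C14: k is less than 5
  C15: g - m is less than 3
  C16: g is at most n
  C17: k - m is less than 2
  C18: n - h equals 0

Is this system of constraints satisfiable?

Unsatisfiable

From constraints 6 and 13: k ≥ j and j ≥ 6, so k ≥ 6. From constraint 14: k ≤ 4. But 4 < 6, so no value of k works.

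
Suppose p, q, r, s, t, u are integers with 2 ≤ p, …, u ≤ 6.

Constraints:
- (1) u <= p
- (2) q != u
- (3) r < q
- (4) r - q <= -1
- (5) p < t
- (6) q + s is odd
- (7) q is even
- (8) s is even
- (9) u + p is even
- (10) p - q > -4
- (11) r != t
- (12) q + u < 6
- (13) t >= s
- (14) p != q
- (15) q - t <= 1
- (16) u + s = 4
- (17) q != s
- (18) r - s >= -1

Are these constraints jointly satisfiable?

Unsatisfiable

Constraint 7 makes q even and constraint 8 makes s even, so q + s must be even. Constraint 6 says q + s is odd — contradiction.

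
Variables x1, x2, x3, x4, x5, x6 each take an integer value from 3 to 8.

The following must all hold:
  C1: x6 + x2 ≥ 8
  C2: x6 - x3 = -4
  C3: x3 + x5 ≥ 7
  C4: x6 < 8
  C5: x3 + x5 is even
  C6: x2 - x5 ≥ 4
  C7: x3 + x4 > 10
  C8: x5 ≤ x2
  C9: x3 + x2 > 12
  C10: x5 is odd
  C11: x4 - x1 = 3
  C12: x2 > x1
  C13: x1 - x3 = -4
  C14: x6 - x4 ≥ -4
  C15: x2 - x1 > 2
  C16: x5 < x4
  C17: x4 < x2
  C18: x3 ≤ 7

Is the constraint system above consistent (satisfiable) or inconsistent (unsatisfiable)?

Take x1 = 3, x2 = 8, x3 = 7, x4 = 6, x5 = 3, x6 = 3. Then constraint 1: x6 + x2 = 11; constraint 2: x6 - x3 = -4; constraint 3: x3 + x5 = 10, and every other listed constraint is also met.

Satisfiable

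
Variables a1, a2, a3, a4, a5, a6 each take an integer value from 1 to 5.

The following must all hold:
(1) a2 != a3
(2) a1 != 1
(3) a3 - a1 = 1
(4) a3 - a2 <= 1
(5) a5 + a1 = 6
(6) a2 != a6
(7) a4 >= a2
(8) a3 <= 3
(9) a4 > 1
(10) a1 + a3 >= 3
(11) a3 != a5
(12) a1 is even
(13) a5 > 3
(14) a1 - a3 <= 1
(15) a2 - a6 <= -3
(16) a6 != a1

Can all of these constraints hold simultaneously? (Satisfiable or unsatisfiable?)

Satisfiable

Try a1 = 2, a2 = 2, a3 = 3, a4 = 3, a5 = 4, a6 = 5.
Check constraint 3: a3 - a1 = 1; constraint 4: a3 - a2 = 1. The remaining constraints are straightforward to verify.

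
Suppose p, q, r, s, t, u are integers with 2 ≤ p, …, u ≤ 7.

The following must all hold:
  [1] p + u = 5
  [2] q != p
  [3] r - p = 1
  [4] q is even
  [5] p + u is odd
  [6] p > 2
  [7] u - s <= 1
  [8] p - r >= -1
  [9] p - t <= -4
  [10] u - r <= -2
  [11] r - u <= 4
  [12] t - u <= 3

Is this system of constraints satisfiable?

Constraints 8, 9, 10, and 12 give p − r ≥ -1, r − u ≥ 2, u − t ≥ -3, t − p ≥ 4.
Adding all 4 inequalities: the left sides telescope to 0, and the right sides sum to (-1) + 2 + (-3) + 4 = 2. So 0 ≥ 2, which is false.

Unsatisfiable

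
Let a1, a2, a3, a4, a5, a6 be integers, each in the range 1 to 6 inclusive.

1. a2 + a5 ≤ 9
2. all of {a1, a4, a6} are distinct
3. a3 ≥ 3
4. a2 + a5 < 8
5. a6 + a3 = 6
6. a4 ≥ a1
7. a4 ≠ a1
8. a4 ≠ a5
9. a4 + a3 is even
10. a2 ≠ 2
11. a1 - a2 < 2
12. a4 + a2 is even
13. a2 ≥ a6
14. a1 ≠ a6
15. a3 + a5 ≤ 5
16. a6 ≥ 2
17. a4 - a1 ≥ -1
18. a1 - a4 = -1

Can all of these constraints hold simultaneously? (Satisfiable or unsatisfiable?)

Satisfiable

Try a1 = 4, a2 = 5, a3 = 3, a4 = 5, a5 = 2, a6 = 3.
Check constraint 1: a2 + a5 = 7; constraint 4: a2 + a5 = 7. The remaining constraints are straightforward to verify.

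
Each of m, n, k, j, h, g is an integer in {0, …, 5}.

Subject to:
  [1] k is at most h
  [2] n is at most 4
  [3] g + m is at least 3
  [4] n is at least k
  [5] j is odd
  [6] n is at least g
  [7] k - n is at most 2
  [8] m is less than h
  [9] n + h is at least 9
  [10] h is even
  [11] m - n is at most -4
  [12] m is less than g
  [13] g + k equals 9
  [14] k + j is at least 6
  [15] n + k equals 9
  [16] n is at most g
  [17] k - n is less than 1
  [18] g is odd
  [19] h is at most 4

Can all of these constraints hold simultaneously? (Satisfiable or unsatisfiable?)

From constraints 2 and 6: g ≤ n ≤ 4. From constraints 1 and 19: k ≤ h ≤ 4. Hence g + k ≤ 8. But constraint 13 requires g + k = 9, and 9 > 8. Contradiction.

Unsatisfiable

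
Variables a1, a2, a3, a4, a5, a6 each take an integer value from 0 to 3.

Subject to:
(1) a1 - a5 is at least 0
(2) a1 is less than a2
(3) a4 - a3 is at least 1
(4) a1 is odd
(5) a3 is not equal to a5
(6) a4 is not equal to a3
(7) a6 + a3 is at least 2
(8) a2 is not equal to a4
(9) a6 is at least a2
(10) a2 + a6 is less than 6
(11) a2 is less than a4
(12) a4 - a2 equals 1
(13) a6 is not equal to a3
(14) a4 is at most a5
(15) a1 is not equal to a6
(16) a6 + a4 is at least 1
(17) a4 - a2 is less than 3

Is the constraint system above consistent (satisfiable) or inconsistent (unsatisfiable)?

Constraints 1, 2, 11, and 14 give a4 ≤ a5, a5 ≤ a1, a1 < a2, a2 < a4. Chaining: a4 ≤ a5 ≤ a1 < a2 < a4, which forces a4 < a4 — impossible.

Unsatisfiable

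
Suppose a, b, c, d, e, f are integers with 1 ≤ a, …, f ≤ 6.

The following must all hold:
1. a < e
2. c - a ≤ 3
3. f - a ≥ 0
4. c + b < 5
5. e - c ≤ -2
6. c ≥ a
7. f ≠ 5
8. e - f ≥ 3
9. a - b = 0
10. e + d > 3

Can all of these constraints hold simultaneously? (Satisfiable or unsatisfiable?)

Unsatisfiable

Constraints 2, 3, 5, and 8 give e − f ≥ 3, f − a ≥ 0, a − c ≥ -3, c − e ≥ 2.
Adding all 4 inequalities: the left sides telescope to 0, and the right sides sum to 3 + 0 + (-3) + 2 = 2. So 0 ≥ 2, which is false.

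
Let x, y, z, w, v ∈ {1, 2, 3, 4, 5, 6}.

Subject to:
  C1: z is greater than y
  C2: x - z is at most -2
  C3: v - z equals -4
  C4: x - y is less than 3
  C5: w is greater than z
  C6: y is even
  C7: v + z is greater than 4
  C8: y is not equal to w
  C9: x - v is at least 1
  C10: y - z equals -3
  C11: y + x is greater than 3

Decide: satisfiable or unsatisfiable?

One satisfying assignment is x = 2, y = 2, z = 5, w = 6, v = 1.
For the less obvious constraints — constraint 2: x - z = -3; constraint 3: v - z = -4 — and the others hold by inspection.

Satisfiable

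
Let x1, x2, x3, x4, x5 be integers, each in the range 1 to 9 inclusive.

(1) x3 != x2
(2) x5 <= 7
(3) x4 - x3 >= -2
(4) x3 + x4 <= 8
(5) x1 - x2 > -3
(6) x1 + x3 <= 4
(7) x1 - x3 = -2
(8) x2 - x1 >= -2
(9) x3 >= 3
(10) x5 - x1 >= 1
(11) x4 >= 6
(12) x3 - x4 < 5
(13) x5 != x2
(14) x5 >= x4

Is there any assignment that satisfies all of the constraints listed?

From constraint 9: x3 ≥ 3. From constraint 11: x4 ≥ 6. Hence x3 + x4 ≥ 9. But constraint 4 requires x3 + x4 ≤ 8, and 8 < 9. Contradiction.

Unsatisfiable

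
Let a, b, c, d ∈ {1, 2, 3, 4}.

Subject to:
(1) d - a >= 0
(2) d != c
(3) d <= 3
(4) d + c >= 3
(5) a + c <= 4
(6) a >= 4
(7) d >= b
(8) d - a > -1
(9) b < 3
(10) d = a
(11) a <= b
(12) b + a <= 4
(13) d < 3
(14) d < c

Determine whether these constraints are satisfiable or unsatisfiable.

Unsatisfiable

From constraints 6 and 11: b ≥ a and a ≥ 4, so b ≥ 4. From constraints 3 and 7: b ≤ d and d ≤ 3, so b ≤ 3. But 3 < 4, so no value of b works.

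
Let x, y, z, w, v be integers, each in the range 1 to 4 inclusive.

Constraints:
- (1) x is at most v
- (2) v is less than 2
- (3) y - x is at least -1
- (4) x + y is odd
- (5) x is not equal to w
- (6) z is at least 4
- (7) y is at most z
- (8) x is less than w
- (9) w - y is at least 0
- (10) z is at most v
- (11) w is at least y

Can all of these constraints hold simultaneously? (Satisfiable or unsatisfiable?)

Unsatisfiable

From constraints 6 and 10: v ≥ z and z ≥ 4, so v ≥ 4. From constraint 2: v ≤ 1. But 1 < 4, so no value of v works.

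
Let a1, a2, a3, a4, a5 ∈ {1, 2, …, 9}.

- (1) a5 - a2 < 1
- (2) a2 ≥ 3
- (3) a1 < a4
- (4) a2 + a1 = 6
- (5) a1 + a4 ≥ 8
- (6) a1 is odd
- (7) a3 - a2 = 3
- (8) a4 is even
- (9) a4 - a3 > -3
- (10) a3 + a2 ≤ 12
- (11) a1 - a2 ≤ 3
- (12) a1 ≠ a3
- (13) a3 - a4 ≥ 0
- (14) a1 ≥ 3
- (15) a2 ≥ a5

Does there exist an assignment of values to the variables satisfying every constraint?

Satisfiable

Setting (a1, a2, a3, a4, a5) = (3, 3, 6, 6, 2) satisfies everything: constraint 1: a5 - a2 = -1; constraint 4: a2 + a1 = 6; constraint 5: a1 + a4 = 9, and the others follow.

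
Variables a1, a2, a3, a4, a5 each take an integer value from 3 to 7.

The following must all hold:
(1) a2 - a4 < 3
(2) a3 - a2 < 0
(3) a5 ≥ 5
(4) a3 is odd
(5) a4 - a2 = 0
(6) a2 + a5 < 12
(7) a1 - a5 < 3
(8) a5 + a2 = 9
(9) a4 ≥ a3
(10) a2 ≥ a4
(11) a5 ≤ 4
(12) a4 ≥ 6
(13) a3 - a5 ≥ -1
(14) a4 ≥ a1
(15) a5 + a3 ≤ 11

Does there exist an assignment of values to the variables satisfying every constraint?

From constraint 3: a5 ≥ 5. From constraints 10 and 12: a2 ≥ a4 ≥ 6. Hence a5 + a2 ≥ 11. But constraint 8 requires a5 + a2 = 9, and 9 < 11. Contradiction.

Unsatisfiable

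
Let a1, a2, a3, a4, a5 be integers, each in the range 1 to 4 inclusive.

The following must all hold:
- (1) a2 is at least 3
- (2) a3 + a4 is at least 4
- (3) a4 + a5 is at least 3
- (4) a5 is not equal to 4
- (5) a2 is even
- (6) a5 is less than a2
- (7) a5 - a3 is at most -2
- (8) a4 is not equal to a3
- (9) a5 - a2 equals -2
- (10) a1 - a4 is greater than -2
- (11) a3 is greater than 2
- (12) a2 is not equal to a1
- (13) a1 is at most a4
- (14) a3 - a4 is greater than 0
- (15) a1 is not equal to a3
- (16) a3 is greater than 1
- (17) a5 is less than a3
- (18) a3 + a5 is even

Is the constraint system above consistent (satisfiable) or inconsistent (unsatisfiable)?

Take a1 = 1, a2 = 4, a3 = 4, a4 = 2, a5 = 2. Then constraint 2: a3 + a4 = 6; constraint 3: a4 + a5 = 4; constraint 7: a5 - a3 = -2, and every other listed constraint is also met.

Satisfiable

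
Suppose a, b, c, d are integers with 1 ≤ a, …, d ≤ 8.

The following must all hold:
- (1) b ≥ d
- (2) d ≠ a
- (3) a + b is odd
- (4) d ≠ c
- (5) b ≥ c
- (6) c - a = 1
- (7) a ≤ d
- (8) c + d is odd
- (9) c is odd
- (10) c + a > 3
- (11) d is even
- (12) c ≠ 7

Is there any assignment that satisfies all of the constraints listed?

Satisfiable

Take a = 2, b = 5, c = 3, d = 4. Then constraint 6: c - a = 1; constraint 10: c + a = 5, and every other listed constraint is also met.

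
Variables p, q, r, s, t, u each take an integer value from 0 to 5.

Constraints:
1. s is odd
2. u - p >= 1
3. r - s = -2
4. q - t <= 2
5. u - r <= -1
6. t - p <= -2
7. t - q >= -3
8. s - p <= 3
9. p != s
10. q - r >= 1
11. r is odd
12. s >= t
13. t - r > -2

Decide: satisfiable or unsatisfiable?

Unsatisfiable

Constraints 2, 5, 6, 7, and 10 give p − t ≥ 2, t − q ≥ -3, q − r ≥ 1, r − u ≥ 1, u − p ≥ 1.
Adding all 5 inequalities: the left sides telescope to 0, and the right sides sum to 2 + (-3) + 1 + 1 + 1 = 2. So 0 ≥ 2, which is false.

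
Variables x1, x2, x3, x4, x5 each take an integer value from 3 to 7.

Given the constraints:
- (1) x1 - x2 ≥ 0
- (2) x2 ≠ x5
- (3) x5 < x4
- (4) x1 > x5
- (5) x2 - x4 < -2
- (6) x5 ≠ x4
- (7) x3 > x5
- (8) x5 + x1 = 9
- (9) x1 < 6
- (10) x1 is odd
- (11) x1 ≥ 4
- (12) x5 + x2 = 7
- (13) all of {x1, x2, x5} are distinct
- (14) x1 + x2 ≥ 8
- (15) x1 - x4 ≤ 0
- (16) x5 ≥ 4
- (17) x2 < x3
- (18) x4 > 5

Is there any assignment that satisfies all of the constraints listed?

Setting (x1, x2, x3, x4, x5) = (5, 3, 6, 6, 4) satisfies everything: constraint 1: x1 - x2 = 2; constraint 5: x2 - x4 = -3; constraint 8: x5 + x1 = 9, and the others follow.

Satisfiable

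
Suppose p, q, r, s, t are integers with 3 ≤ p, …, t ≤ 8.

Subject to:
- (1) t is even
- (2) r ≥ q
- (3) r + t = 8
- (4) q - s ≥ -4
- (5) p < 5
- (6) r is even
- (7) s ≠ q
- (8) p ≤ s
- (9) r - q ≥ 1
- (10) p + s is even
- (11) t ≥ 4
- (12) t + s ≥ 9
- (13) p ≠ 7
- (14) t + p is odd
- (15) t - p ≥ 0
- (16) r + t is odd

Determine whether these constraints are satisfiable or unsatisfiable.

Unsatisfiable

Constraint 6 makes r even and constraint 1 makes t even, so r + t must be even. Constraint 16 says r + t is odd — contradiction.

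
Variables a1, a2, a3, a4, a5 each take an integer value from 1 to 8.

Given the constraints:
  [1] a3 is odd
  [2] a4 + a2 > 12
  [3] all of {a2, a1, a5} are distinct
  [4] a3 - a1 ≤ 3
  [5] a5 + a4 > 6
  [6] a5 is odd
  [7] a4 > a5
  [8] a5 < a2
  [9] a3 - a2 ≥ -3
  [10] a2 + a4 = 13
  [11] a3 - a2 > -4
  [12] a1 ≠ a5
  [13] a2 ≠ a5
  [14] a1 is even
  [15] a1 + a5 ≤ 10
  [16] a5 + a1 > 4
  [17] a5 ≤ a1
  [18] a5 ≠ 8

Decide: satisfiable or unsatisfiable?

Setting (a1, a2, a3, a4, a5) = (4, 8, 5, 5, 3) satisfies everything: constraint 2: a4 + a2 = 13; constraint 4: a3 - a1 = 1; constraint 5: a5 + a4 = 8, and the others follow.

Satisfiable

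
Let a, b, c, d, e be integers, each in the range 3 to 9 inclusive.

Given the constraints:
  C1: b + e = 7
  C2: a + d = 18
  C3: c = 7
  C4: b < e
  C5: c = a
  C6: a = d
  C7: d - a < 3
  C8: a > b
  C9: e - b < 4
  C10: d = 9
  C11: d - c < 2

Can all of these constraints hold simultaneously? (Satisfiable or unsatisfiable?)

Unsatisfiable

Constraint 3 fixes c = 7 and constraint 10 fixes d = 9. Constraints 5 and 6 give c = a = d, so c = d. But 7 ≠ 9 — contradiction.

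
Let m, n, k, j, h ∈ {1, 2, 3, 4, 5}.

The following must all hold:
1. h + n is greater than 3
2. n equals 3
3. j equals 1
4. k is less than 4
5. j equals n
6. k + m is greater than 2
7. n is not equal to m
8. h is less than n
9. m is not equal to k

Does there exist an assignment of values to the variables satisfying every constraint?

Unsatisfiable

Constraint 3 fixes j = 1 and constraint 2 fixes n = 3, but constraint 5 requires j = n. Since 1 ≠ 3, contradiction.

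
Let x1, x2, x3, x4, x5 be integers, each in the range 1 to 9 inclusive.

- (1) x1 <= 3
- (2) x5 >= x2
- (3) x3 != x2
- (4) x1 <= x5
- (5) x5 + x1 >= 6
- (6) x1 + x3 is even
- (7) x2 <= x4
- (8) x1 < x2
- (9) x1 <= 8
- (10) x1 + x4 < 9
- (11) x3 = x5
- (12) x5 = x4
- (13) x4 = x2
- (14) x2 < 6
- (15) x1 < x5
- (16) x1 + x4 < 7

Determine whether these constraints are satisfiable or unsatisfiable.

Unsatisfiable

From constraints 11, 12, and 13, x3 = x5 = x4 = x2, so x3 = x2. But constraint 3 says x3 ≠ x2. Contradiction.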